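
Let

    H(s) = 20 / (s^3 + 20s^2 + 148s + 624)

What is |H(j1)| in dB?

Substitute s = j1: numerator = 20, denominator = 604 + j147.
|H(j1)| = |20| / |604 + j147| = 20 / 621.63 ≈ 0.03217.
In decibels: 20·log₁₀(0.03217) ≈ -29.9 dB.

|H(j1)|_dB ≈ -29.9 dB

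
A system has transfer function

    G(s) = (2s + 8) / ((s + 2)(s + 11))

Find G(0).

G(0) = 4/11 ≈ 0.3636

Set s = 0: G(0) = (8) / (22) = 4/11.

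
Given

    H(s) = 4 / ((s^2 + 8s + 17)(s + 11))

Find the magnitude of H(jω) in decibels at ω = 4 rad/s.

Substitute s = j4: numerator = 4, denominator = -117 + j356.
|H(j4)| = |4| / |-117 + j356| = 4 / 374.73 ≈ 0.01067.
In decibels: 20·log₁₀(0.01067) ≈ -39.4 dB.

|H(j4)|_dB ≈ -39.4 dB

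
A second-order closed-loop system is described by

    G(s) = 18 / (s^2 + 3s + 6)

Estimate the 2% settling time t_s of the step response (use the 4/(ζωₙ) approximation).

t_s ≈ 2.667 s

Comparing s^2 + 3s + 6 to s^2 + 2ζωₙs + ωₙ²: ωₙ = √6 ≈ 2.449 rad/s and ζ = 3/(2·√6) ≈ 0.6124.
ζωₙ = 3/2 = 1.5, so t_s ≈ 4/(ζωₙ) = 4/1.5 ≈ 2.667 s.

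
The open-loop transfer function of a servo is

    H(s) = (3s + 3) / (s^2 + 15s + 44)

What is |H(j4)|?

Substitute s = j4: numerator = 3 + j12, denominator = 28 + j60.
|H(j4)| = |3 + j12| / |28 + j60| = 12.369 / 66.212 ≈ 0.1868.

|H(j4)| ≈ 0.1868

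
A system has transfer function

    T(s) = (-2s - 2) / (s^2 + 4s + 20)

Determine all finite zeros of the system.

Set the numerator to zero: -2s - 2 = 0, i.e. -2·(s + 1) = 0.
So s = -1.

s = -1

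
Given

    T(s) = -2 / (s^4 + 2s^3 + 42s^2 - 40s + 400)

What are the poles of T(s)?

s = 1 + 3j, 1 - 3j, -2 + 6j, -2 - 6j

The poles are the roots of the denominator s^4 + 2s^3 + 42s^2 - 40s + 400 = 0.
No real roots exist; factor into two real quadratics: (s^2 - 2s + 10)(s^2 + 4s + 40) = 0.
Each quadratic gives a conjugate pair via the quadratic formula.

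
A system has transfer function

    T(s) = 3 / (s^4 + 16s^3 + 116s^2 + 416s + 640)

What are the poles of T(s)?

The poles are the roots of the denominator s^4 + 16s^3 + 116s^2 + 416s + 640 = 0.
No real roots exist; factor into two real quadratics: (s^2 + 8s + 32)(s^2 + 8s + 20) = 0.
Each quadratic gives a conjugate pair via the quadratic formula.

s = -4 ± 4j, -4 ± 2j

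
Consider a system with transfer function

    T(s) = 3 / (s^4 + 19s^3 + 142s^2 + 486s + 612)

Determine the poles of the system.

s = -5 ± 3j, -3, -6

The poles are the roots of the denominator s^4 + 19s^3 + 142s^2 + 486s + 612 = 0.
Trying s = -3: the polynomial evaluates to 0, so (s + 3) is a factor.
Dividing out leaves s^3 + 16s^2 + 94s + 204 = 0.
This factors further as (s^2 + 10s + 34)(s + 6) = 0.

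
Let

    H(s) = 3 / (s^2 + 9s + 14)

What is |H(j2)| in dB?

Substitute s = j2: numerator = 3, denominator = 10 + j18.
|H(j2)| = |3| / |10 + j18| = 3 / 20.591 ≈ 0.1457.
In decibels: 20·log₁₀(0.1457) ≈ -16.7 dB.

|H(j2)|_dB ≈ -16.7 dB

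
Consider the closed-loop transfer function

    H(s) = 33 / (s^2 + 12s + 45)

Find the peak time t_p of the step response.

Comparing s^2 + 12s + 45 to s^2 + 2ζωₙs + ωₙ²: ωₙ = √45 ≈ 6.708 rad/s and ζ = 12/(2·√45) ≈ 0.8944.
ζωₙ = 12/2 = 6, so ω_d = ωₙ√(1−ζ²) = √(ωₙ² − (ζωₙ)²) = √(45 − 6²) = √9 = 3 rad/s.
t_p = π/ω_d = π/3 ≈ 1.047 s.

t_p ≈ 1.047 s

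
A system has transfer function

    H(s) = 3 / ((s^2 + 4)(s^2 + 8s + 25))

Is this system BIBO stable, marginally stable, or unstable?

marginally stable

The poles can be read from the denominator factors: s = ±2j, -4 ± 3j.
Since the simple pole(s) at s = 2j, -2j lie on the jω-axis with none in the right half-plane, the system is marginally stable.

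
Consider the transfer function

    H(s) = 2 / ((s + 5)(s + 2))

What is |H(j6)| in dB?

|H(j6)|_dB ≈ -27.9 dB

Substitute s = j6: numerator = 2, denominator = -26 + j42.
|H(j6)| = |2| / |-26 + j42| = 2 / 49.396 ≈ 0.04049.
In decibels: 20·log₁₀(0.04049) ≈ -27.9 dB.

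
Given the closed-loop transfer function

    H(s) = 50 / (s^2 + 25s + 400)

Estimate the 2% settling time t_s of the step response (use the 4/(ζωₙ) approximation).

t_s ≈ 0.3200 s

Comparing s^2 + 25s + 400 to s^2 + 2ζωₙs + ωₙ²: ωₙ = 20 rad/s and ζ = 25/(2·20) = 0.625.
ζωₙ = 25/2 = 12.5, so t_s ≈ 4/(ζωₙ) = 4/12.5 = 0.3200 s.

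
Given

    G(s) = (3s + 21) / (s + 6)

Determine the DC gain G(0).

G(0) = 7/2 ≈ 3.500

Set s = 0: G(0) = (21) / (6) = 7/2.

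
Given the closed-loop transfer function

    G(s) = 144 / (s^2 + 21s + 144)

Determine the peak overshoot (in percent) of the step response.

%OS ≈ 0.342%

Comparing s^2 + 21s + 144 to s^2 + 2ζωₙs + ωₙ²: ωₙ = 12 rad/s and ζ = 21/(2·12) = 0.875.
%OS = 100·exp(−πζ/√(1−ζ²)) = 100·exp(−π·0.875/√(1−0.875²)) ≈ 0.342%.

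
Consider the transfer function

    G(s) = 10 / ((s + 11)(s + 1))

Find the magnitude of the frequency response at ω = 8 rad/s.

Substitute s = j8: numerator = 10, denominator = -53 + j96.
|G(j8)| = |10| / |-53 + j96| = 10 / 109.66 ≈ 0.09119.

|G(j8)| ≈ 0.09119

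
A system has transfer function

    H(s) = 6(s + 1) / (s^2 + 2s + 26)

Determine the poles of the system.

The poles are the roots of the denominator s^2 + 2s + 26 = 0.
Using the quadratic formula: s = (-2 ± √(-100))/2 = -1 ± 5j.

s = -1 ± 5j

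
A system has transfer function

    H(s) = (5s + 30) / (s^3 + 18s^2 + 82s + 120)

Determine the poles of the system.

The poles are the roots of the denominator s^3 + 18s^2 + 82s + 120 = 0.
Trying s = -12: the polynomial evaluates to 0, so (s + 12) is a factor.
Dividing out leaves s^2 + 6s + 10 = 0.
The quadratic formula then gives s = -3 ± 1j.

s = -12, -3 + j, -3 - j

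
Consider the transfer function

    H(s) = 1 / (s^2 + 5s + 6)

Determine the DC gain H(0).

Set s = 0: H(0) = (1) / (6) = 1/6.

H(0) = 1/6 ≈ 0.1667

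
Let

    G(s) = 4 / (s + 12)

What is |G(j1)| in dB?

Substitute s = j1: numerator = 4, denominator = 12 + j1.
|G(j1)| = |4| / |12 + j1| = 4 / 12.042 ≈ 0.3322.
In decibels: 20·log₁₀(0.3322) ≈ -9.57 dB.

|G(j1)|_dB ≈ -9.57 dB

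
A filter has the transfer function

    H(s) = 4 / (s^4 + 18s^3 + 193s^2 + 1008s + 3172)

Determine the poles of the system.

The poles are the roots of the denominator s^4 + 18s^3 + 193s^2 + 1008s + 3172 = 0.
No real roots exist; factor into two real quadratics: (s^2 + 8s + 52)(s^2 + 10s + 61) = 0.
Each quadratic gives a conjugate pair via the quadratic formula.

s = -4 ± 6j, -5 ± 6j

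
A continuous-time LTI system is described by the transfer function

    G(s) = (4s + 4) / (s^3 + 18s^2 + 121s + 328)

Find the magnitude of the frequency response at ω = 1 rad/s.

Substitute s = j1: numerator = 4 + j4, denominator = 310 + j120.
|G(j1)| = |4 + j4| / |310 + j120| = 5.6569 / 332.42 ≈ 0.01702.

|G(j1)| ≈ 0.01702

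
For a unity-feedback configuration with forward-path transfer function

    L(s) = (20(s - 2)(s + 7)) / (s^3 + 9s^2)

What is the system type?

Type 2

The denominator has 2 factors of s at the origin (free integrators), so this is a Type 2 system.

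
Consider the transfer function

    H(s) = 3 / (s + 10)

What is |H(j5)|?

|H(j5)| ≈ 0.2683

Substitute s = j5: numerator = 3, denominator = 10 + j5.
|H(j5)| = |3| / |10 + j5| = 3 / 11.180 ≈ 0.2683.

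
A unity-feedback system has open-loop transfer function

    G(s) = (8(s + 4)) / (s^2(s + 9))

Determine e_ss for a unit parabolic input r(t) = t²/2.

e_ss = 0.2812

G(s) has 2 poles at the origin.
This is a Type 2 system. Ka = lim_{s→0} s^2·G(s) = 32/9.
e_ss = 1/Ka = 1/(32/9) = 9/32 ≈ 0.2812.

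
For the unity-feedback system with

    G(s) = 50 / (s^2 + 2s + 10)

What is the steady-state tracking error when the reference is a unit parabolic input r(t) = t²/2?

e_ss = ∞

G(s) has no poles at the origin.
This is a Type 0 system; Ka = lim_{s→0} s^2·G(s) = 0, so the steady-state error for a parabola input is infinite.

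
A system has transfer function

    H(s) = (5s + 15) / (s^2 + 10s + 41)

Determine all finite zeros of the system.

s = -3

Set the numerator to zero: 5s + 15 = 0, i.e. 5·(s + 3) = 0.
So s = -3.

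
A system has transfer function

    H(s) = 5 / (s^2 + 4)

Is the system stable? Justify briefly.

The denominator s^2 + 4 factors as (s^2 + 4), giving poles at s = ±2j.
Since the simple pole(s) at s = 2j, -2j lie on the jω-axis with none in the right half-plane, the system is marginally stable.

marginally stable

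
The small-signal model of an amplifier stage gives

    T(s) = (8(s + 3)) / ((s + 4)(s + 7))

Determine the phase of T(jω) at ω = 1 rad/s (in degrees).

At s = j1: numerator = 24 + j8, denominator = 27 + j11.
∠T = ∠num − ∠den = 18.435° − (22.166°) = -3.731°.

∠T(j1) ≈ -3.731°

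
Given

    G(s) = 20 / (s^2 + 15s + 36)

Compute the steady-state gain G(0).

Set s = 0: G(0) = (20) / (36) = 5/9.

G(0) = 5/9 ≈ 0.5556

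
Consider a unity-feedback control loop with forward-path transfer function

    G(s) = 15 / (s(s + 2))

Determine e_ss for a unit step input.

e_ss = 0

G(s) has one pole at the origin.
This is a Type 1 system; for a step input the steady-state error is zero.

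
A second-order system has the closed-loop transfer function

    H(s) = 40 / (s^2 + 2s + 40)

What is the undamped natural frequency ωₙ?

Compare the denominator to the standard form s^2 + 2ζωₙs + ωₙ².
ωₙ² = 40, so ωₙ = √40 ≈ 6.325 rad/s.

ωₙ ≈ 6.325 rad/s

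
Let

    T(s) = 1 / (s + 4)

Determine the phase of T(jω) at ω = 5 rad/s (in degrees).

∠T(j5) ≈ -51.34°

At s = j5: numerator = 1, denominator = 4 + j5.
∠T = ∠num − ∠den = 0° − (51.340°) = -51.34°.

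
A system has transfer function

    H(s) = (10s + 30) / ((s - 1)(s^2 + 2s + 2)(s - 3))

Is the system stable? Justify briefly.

The poles can be read from the denominator factors: s = 1, -1 + j, -1 - j, 3.
Since the pole(s) at s = 1, 3 lie in the right half-plane, the system is unstable.

unstable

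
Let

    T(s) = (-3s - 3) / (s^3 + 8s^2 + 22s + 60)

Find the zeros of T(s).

Set the numerator to zero: -3s - 3 = 0, i.e. -3·(s + 1) = 0.
So s = -1.

s = -1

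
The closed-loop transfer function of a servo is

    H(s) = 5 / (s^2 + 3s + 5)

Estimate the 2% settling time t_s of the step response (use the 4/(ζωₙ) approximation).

Comparing s^2 + 3s + 5 to s^2 + 2ζωₙs + ωₙ²: ωₙ = √5 ≈ 2.236 rad/s and ζ = 3/(2·√5) ≈ 0.6708.
ζωₙ = 3/2 = 1.5, so t_s ≈ 4/(ζωₙ) = 4/1.5 ≈ 2.667 s.

t_s ≈ 2.667 s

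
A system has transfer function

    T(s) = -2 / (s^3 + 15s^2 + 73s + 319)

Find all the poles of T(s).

The poles are the roots of the denominator s^3 + 15s^2 + 73s + 319 = 0.
Trying s = -11: the polynomial evaluates to 0, so (s + 11) is a factor.
Dividing out leaves s^2 + 4s + 29 = 0.
The quadratic formula then gives s = -2 ± 5j.

s = -2 ± 5j, -11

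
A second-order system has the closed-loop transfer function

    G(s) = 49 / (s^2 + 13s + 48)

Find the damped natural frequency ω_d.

Comparing s^2 + 13s + 48 to s^2 + 2ζωₙs + ωₙ²: ωₙ = √48 ≈ 6.928 rad/s and ζ = 13/(2·√48) ≈ 0.9382.
ζωₙ = 13/2 = 6.5, so ω_d = ωₙ√(1−ζ²) = √(ωₙ² − (ζωₙ)²) = √(48 − 6.5²) = √5.75 ≈ 2.398 rad/s.

ω_d ≈ 2.398 rad/s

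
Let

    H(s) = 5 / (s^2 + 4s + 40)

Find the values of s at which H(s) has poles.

s = -2 ± 6j

The poles are the roots of the denominator s^2 + 4s + 40 = 0.
Using the quadratic formula: s = (-4 ± √(-144))/2 = -2 ± 6j.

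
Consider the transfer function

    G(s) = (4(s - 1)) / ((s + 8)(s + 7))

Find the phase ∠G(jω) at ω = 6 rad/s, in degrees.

∠G(j6) ≈ 21.99°

At s = j6: numerator = -4 + j24, denominator = 20 + j90.
∠G = ∠num − ∠den = 99.462° − (77.471°) = 21.99°.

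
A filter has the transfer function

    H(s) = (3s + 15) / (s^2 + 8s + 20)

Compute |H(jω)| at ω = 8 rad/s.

|H(j8)| ≈ 0.3644

Substitute s = j8: numerator = 15 + j24, denominator = -44 + j64.
|H(j8)| = |15 + j24| / |-44 + j64| = 28.302 / 77.666 ≈ 0.3644.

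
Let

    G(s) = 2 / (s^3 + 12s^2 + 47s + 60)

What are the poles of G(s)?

The poles are the roots of the denominator s^3 + 12s^2 + 47s + 60 = 0.
Trying s = -3: the polynomial evaluates to 0, so (s + 3) is a factor.
Dividing out leaves s^2 + 9s + 20 = 0.
Factoring the quadratic: (s + 4)(s + 5) = 0.

s = -3, -4, -5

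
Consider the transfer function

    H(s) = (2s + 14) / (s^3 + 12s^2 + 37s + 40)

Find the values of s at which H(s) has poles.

s = -2 + j, -2 - j, -8

The poles are the roots of the denominator s^3 + 12s^2 + 37s + 40 = 0.
Trying s = -8: the polynomial evaluates to 0, so (s + 8) is a factor.
Dividing out leaves s^2 + 4s + 5 = 0.
The quadratic formula then gives s = -2 ± 1j.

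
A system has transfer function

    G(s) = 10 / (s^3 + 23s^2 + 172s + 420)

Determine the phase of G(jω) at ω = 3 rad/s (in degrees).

At s = j3: numerator = 10, denominator = 213 + j489.
∠G = ∠num − ∠den = 0° − (66.463°) = -66.46°.

∠G(j3) ≈ -66.46°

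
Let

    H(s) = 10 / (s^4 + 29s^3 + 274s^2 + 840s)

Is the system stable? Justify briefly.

The denominator s^4 + 29s^3 + 274s^2 + 840s factors as s(s + 12)(s + 10)(s + 7), giving poles at s = 0, -12, -10, -7.
Since the simple pole(s) at s = 0 lie on the jω-axis with none in the right half-plane, the system is marginally stable.

marginally stable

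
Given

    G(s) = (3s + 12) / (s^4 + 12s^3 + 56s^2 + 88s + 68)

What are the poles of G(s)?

The poles are the roots of the denominator s^4 + 12s^3 + 56s^2 + 88s + 68 = 0.
No real roots exist; factor into two real quadratics: (s^2 + 10s + 34)(s^2 + 2s + 2) = 0.
Each quadratic gives a conjugate pair via the quadratic formula.

s = -5 ± 3j, -1 ± j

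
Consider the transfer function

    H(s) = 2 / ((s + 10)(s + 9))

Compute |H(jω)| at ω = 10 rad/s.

|H(j10)| ≈ 0.01051

Substitute s = j10: numerator = 2, denominator = -10 + j190.
|H(j10)| = |2| / |-10 + j190| = 2 / 190.26 ≈ 0.01051.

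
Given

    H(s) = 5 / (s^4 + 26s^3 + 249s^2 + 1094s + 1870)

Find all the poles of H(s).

s = -5 + 3j, -5 - 3j, -5, -11

The poles are the roots of the denominator s^4 + 26s^3 + 249s^2 + 1094s + 1870 = 0.
Trying s = -5: the polynomial evaluates to 0, so (s + 5) is a factor.
Dividing out leaves s^3 + 21s^2 + 144s + 374 = 0.
This factors further as (s^2 + 10s + 34)(s + 11) = 0.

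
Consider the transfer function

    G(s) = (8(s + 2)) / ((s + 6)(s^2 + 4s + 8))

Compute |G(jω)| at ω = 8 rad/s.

|G(j8)| ≈ 0.1023

Substitute s = j8: numerator = 16 + j64, denominator = -592 - j256.
|G(j8)| = |16 + j64| / |-592 - j256| = 65.970 / 644.98 ≈ 0.1023.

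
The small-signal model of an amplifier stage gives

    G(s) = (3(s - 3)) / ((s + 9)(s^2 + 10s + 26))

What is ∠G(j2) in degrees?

∠G(j2) ≈ 91.51°

At s = j2: numerator = -9 + j6, denominator = 158 + j224.
∠G = ∠num − ∠den = 146.31° − (54.802°) = 91.51°.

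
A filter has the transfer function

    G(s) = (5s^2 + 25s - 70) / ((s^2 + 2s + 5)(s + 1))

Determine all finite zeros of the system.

Set the numerator to zero: 5s^2 + 25s - 70 = 0, i.e. 5·(s^2 + 5s - 14) = 0.
Factoring: (s + 7)(s - 2) = 0.

s = -7, 2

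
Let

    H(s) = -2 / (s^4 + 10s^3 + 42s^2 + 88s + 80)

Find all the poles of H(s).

s = -2 + 2j, -2 - 2j, -3 + j, -3 - j

The poles are the roots of the denominator s^4 + 10s^3 + 42s^2 + 88s + 80 = 0.
No real roots exist; factor into two real quadratics: (s^2 + 4s + 8)(s^2 + 6s + 10) = 0.
Each quadratic gives a conjugate pair via the quadratic formula.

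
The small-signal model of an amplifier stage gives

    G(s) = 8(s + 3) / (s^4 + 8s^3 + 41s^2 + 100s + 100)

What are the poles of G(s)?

The poles are the roots of the denominator s^4 + 8s^3 + 41s^2 + 100s + 100 = 0.
No real roots exist; factor into two real quadratics: (s^2 + 4s + 20)(s^2 + 4s + 5) = 0.
Each quadratic gives a conjugate pair via the quadratic formula.

s = -2 ± 4j, -2 ± j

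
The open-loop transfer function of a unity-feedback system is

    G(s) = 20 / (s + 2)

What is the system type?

The denominator has no factor of s at the origin — no free integrator — so this is a Type 0 system.

Type 0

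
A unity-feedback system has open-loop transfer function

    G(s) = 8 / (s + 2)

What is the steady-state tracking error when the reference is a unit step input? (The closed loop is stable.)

e_ss = 0.2000

G(s) has no poles at the origin.
This is a Type 0 system. Kp = lim_{s→0} G(s) = 8/2 = 4.
e_ss = 1/(1 + Kp) = 1/(1 + 4) = 1/5 ≈ 0.2000.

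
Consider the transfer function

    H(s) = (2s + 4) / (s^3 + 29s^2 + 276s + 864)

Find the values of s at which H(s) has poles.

The poles are the roots of the denominator s^3 + 29s^2 + 276s + 864 = 0.
Trying s = -12: the polynomial evaluates to 0, so (s + 12) is a factor.
Dividing out leaves s^2 + 17s + 72 = 0.
Factoring the quadratic: (s + 8)(s + 9) = 0.

s = -12, -8, -9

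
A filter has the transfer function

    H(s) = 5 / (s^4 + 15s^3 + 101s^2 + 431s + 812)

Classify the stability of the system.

stable

The denominator s^4 + 15s^3 + 101s^2 + 431s + 812 factors as (s^2 + 4s + 29)(s + 4)(s + 7), giving poles at s = -2 ± 5j, -4, -7.
Since all poles lie strictly in the left half-plane, the system is stable.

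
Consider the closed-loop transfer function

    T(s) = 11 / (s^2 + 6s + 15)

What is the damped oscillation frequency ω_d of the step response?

Comparing s^2 + 6s + 15 to s^2 + 2ζωₙs + ωₙ²: ωₙ = √15 ≈ 3.873 rad/s and ζ = 6/(2·√15) ≈ 0.7746.
ζωₙ = 6/2 = 3, so ω_d = ωₙ√(1−ζ²) = √(ωₙ² − (ζωₙ)²) = √(15 − 3²) = √6 ≈ 2.449 rad/s.

ω_d ≈ 2.449 rad/s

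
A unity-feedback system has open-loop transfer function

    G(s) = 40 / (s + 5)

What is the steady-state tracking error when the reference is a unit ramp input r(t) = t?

e_ss = ∞

G(s) has no poles at the origin.
This is a Type 0 system; Kv = lim_{s→0} s·G(s) = 0, so the steady-state error for a ramp input is infinite.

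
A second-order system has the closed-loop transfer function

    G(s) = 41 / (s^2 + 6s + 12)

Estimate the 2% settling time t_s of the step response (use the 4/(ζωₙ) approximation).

Comparing s^2 + 6s + 12 to s^2 + 2ζωₙs + ωₙ²: ωₙ = √12 ≈ 3.464 rad/s and ζ = 6/(2·√12) ≈ 0.8660.
ζωₙ = 6/2 = 3, so t_s ≈ 4/(ζωₙ) = 4/3 ≈ 1.333 s.

t_s ≈ 1.333 s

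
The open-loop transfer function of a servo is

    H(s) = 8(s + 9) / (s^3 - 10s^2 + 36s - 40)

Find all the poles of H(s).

The poles are the roots of the denominator s^3 - 10s^2 + 36s - 40 = 0.
Trying s = 2: the polynomial evaluates to 0, so (s - 2) is a factor.
Dividing out leaves s^2 - 8s + 20 = 0.
The quadratic formula then gives s = 4 ± 2j.

s = 4 ± 2j, 2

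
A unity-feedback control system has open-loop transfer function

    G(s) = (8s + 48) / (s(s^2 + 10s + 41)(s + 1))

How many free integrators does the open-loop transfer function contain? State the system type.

The denominator has 1 factor of s at the origin (free integrator), so this is a Type 1 system.

Type 1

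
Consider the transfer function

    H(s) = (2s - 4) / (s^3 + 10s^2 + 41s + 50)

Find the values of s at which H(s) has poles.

s = -2, -4 ± 3j

The poles are the roots of the denominator s^3 + 10s^2 + 41s + 50 = 0.
Trying s = -2: the polynomial evaluates to 0, so (s + 2) is a factor.
Dividing out leaves s^2 + 8s + 25 = 0.
The quadratic formula then gives s = -4 ± 3j.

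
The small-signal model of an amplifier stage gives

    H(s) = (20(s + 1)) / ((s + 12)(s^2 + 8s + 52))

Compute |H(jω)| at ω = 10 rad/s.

Substitute s = j10: numerator = 20 + j200, denominator = -1376 + j480.
|H(j10)| = |20 + j200| / |-1376 + j480| = 201.00 / 1457.3 ≈ 0.1379.

|H(j10)| ≈ 0.1379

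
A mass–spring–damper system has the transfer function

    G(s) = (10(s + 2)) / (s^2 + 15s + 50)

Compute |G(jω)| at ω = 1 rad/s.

Substitute s = j1: numerator = 20 + j10, denominator = 49 + j15.
|G(j1)| = |20 + j10| / |49 + j15| = 22.361 / 51.245 ≈ 0.4364.

|G(j1)| ≈ 0.4364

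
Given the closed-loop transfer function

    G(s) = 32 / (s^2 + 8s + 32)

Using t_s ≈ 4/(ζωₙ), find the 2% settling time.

t_s ≈ 1 s

Comparing s^2 + 8s + 32 to s^2 + 2ζωₙs + ωₙ²: ωₙ = √32 ≈ 5.657 rad/s and ζ = 8/(2·√32) ≈ 0.7071.
ζωₙ = 8/2 = 4, so t_s ≈ 4/(ζωₙ) = 4/4 = 1 s.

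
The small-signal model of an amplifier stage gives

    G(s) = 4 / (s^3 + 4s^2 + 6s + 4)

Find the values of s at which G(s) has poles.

The poles are the roots of the denominator s^3 + 4s^2 + 6s + 4 = 0.
Trying s = -2: the polynomial evaluates to 0, so (s + 2) is a factor.
Dividing out leaves s^2 + 2s + 2 = 0.
The quadratic formula then gives s = -1 ± 1j.

s = -1 + j, -1 - j, -2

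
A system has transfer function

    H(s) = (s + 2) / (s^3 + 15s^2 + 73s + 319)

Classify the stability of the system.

The denominator s^3 + 15s^2 + 73s + 319 factors as (s^2 + 4s + 29)(s + 11), giving poles at s = -2 ± 5j, -11.
Since all poles lie strictly in the left half-plane, the system is stable.

stable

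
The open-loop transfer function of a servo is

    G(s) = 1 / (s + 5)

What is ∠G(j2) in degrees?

At s = j2: numerator = 1, denominator = 5 + j2.
∠G = ∠num − ∠den = 0° − (21.801°) = -21.80°.

∠G(j2) ≈ -21.80°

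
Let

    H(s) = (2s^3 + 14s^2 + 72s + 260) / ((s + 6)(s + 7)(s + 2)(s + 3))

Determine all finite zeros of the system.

s = -1 ± 5j, -5

Set the numerator to zero: 2s^3 + 14s^2 + 72s + 260 = 0, i.e. 2·(s^3 + 7s^2 + 36s + 130) = 0.
Factoring: (s^2 + 2s + 26)(s + 5) = 0.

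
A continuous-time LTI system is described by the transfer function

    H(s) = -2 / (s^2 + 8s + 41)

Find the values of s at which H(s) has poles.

The poles are the roots of the denominator s^2 + 8s + 41 = 0.
Using the quadratic formula: s = (-8 ± √(-100))/2 = -4 ± 5j.

s = -4 ± 5j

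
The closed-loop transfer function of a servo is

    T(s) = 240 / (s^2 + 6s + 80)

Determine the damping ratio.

ζ ≈ 0.3354

Compare the denominator to the standard form s^2 + 2ζωₙs + ωₙ².
ωₙ² = 80, so ωₙ = √80 ≈ 8.944 rad/s.
2ζωₙ = 6, so ζ = 6/(2·√80) ≈ 0.3354.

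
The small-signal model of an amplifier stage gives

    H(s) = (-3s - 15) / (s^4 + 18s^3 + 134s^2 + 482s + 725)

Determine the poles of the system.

The poles are the roots of the denominator s^4 + 18s^3 + 134s^2 + 482s + 725 = 0.
No real roots exist; factor into two real quadratics: (s^2 + 10s + 29)(s^2 + 8s + 25) = 0.
Each quadratic gives a conjugate pair via the quadratic formula.

s = -5 + 2j, -5 - 2j, -4 + 3j, -4 - 3j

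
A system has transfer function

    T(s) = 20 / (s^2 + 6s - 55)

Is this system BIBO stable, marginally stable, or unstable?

unstable

The denominator s^2 + 6s - 55 factors as (s - 5)(s + 11), giving poles at s = 5, -11.
Since the pole(s) at s = 5 lie in the right half-plane, the system is unstable.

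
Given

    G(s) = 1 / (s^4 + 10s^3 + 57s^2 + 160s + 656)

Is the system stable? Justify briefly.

marginally stable

The denominator s^4 + 10s^3 + 57s^2 + 160s + 656 factors as (s^2 + 16)(s^2 + 10s + 41), giving poles at s = 4j, -4j, -5 + 4j, -5 - 4j.
Since the simple pole(s) at s = ±4j lie on the jω-axis with none in the right half-plane, the system is marginally stable.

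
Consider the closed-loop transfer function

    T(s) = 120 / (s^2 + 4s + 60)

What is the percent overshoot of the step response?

%OS ≈ 43.2%

Comparing s^2 + 4s + 60 to s^2 + 2ζωₙs + ωₙ²: ωₙ = √60 ≈ 7.746 rad/s and ζ = 4/(2·√60) ≈ 0.2582.
%OS = 100·exp(−πζ/√(1−ζ²)) = 100·exp(−π·0.2582/√(1−0.2582²)) ≈ 43.2%.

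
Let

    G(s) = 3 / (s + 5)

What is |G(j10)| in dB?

|G(j10)|_dB ≈ -11.4 dB

Substitute s = j10: numerator = 3, denominator = 5 + j10.
|G(j10)| = |3| / |5 + j10| = 3 / 11.180 ≈ 0.2683.
In decibels: 20·log₁₀(0.2683) ≈ -11.4 dB.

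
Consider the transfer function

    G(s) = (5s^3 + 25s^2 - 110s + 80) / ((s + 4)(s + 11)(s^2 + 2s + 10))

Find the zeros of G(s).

Set the numerator to zero: 5s^3 + 25s^2 - 110s + 80 = 0, i.e. 5·(s^3 + 5s^2 - 22s + 16) = 0.
Factoring: (s - 2)(s - 1)(s + 8) = 0.

s = 2, 1, -8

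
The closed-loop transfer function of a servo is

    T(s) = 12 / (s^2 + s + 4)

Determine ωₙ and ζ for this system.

Compare the denominator to the standard form s^2 + 2ζωₙs + ωₙ².
ωₙ² = 4, so ωₙ = 2 rad/s.
2ζωₙ = 1, so ζ = 1/(2·2) = 0.25.
With ζ = 0.25 the response is underdamped.

ωₙ = 2 rad/s, ζ = 0.25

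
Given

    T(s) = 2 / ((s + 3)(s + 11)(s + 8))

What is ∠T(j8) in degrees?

At s = j8: numerator = 2, denominator = -1144 + j648.
∠T = ∠num − ∠den = 0° − (150.47°) = -150.5°.

∠T(j8) ≈ -150.5°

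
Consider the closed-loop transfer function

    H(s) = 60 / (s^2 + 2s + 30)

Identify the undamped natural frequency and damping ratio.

ωₙ ≈ 5.477 rad/s, ζ ≈ 0.1826

Compare the denominator to the standard form s^2 + 2ζωₙs + ωₙ².
ωₙ² = 30, so ωₙ = √30 ≈ 5.477 rad/s.
2ζωₙ = 2, so ζ = 2/(2·√30) ≈ 0.1826.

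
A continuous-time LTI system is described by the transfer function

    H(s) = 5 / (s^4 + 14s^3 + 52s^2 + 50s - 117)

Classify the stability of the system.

unstable

The denominator s^4 + 14s^3 + 52s^2 + 50s - 117 factors as (s^2 + 6s + 13)(s - 1)(s + 9), giving poles at s = -3 ± 2j, 1, -9.
Since the pole(s) at s = 1 lie in the right half-plane, the system is unstable.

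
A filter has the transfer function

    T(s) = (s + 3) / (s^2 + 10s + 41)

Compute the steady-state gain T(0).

Set s = 0: T(0) = (3) / (41) = 3/41.

T(0) = 3/41 ≈ 0.07317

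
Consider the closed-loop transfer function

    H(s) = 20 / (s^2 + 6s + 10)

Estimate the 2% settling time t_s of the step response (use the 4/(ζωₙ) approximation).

t_s ≈ 1.333 s

Comparing s^2 + 6s + 10 to s^2 + 2ζωₙs + ωₙ²: ωₙ = √10 ≈ 3.162 rad/s and ζ = 6/(2·√10) ≈ 0.9487.
ζωₙ = 6/2 = 3, so t_s ≈ 4/(ζωₙ) = 4/3 ≈ 1.333 s.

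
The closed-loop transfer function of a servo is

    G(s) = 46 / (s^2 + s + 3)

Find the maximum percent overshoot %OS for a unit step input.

Comparing s^2 + s + 3 to s^2 + 2ζωₙs + ωₙ²: ωₙ = √3 ≈ 1.732 rad/s and ζ = 1/(2·√3) ≈ 0.2887.
%OS = 100·exp(−πζ/√(1−ζ²)) = 100·exp(−π·0.2887/√(1−0.2887²)) ≈ 38.8%.

%OS ≈ 38.8%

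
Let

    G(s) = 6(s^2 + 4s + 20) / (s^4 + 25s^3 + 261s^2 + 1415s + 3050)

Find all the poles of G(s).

The poles are the roots of the denominator s^4 + 25s^3 + 261s^2 + 1415s + 3050 = 0.
Trying s = -10: the polynomial evaluates to 0, so (s + 10) is a factor.
Dividing out leaves s^3 + 15s^2 + 111s + 305 = 0.
This factors further as (s^2 + 10s + 61)(s + 5) = 0.

s = -5 + 6j, -5 - 6j, -10, -5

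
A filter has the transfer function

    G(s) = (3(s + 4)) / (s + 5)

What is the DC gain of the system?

G(0) = 12/5 ≈ 2.400

Set s = 0: G(0) = (12) / (5) = 12/5.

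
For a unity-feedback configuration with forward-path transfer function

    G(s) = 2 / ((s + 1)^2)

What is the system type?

The denominator has no factor of s at the origin — no free integrator — so this is a Type 0 system.

Type 0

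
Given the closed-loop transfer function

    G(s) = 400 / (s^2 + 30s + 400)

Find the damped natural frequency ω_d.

Comparing s^2 + 30s + 400 to s^2 + 2ζωₙs + ωₙ²: ωₙ = 20 rad/s and ζ = 30/(2·20) = 0.75.
ζωₙ = 30/2 = 15, so ω_d = ωₙ√(1−ζ²) = √(ωₙ² − (ζωₙ)²) = √(400 − 15²) = √175 ≈ 13.23 rad/s.

ω_d ≈ 13.23 rad/s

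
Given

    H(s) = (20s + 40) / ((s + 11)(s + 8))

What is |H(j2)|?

|H(j2)| ≈ 0.6136

Substitute s = j2: numerator = 40 + j40, denominator = 84 + j38.
|H(j2)| = |40 + j40| / |84 + j38| = 56.569 / 92.195 ≈ 0.6136.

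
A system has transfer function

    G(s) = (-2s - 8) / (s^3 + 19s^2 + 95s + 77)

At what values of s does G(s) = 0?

s = -4

Set the numerator to zero: -2s - 8 = 0, i.e. -2·(s + 4) = 0.
So s = -4.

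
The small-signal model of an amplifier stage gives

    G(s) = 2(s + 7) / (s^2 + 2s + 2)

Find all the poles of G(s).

The poles are the roots of the denominator s^2 + 2s + 2 = 0.
Using the quadratic formula: s = (-2 ± √(-4))/2 = -1 ± 1j.

s = -1 ± j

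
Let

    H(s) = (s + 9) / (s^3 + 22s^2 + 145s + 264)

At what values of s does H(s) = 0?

Set the numerator to zero: s + 9 = 0.
So s = -9.

s = -9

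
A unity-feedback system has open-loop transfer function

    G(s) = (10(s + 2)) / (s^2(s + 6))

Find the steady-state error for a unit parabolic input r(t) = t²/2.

e_ss = 0.3000

G(s) has 2 poles at the origin.
This is a Type 2 system. Ka = lim_{s→0} s^2·G(s) = 20/6 = 10/3.
e_ss = 1/Ka = 1/(10/3) = 3/10 ≈ 0.3000.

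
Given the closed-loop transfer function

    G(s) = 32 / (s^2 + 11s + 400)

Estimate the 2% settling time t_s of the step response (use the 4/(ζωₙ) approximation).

t_s ≈ 0.7273 s

Comparing s^2 + 11s + 400 to s^2 + 2ζωₙs + ωₙ²: ωₙ = 20 rad/s and ζ = 11/(2·20) = 0.275.
ζωₙ = 11/2 = 5.5, so t_s ≈ 4/(ζωₙ) = 4/5.5 ≈ 0.7273 s.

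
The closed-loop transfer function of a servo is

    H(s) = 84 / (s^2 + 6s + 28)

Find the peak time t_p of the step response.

Comparing s^2 + 6s + 28 to s^2 + 2ζωₙs + ωₙ²: ωₙ = √28 ≈ 5.292 rad/s and ζ = 6/(2·√28) ≈ 0.5669.
ζωₙ = 6/2 = 3, so ω_d = ωₙ√(1−ζ²) = √(ωₙ² − (ζωₙ)²) = √(28 − 3²) = √19 ≈ 4.359 rad/s.
t_p = π/ω_d = π/4.359 ≈ 0.7207 s.

t_p ≈ 0.7207 s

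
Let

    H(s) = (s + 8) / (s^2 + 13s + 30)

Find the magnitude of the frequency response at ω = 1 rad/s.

Substitute s = j1: numerator = 8 + j1, denominator = 29 + j13.
|H(j1)| = |8 + j1| / |29 + j13| = 8.0623 / 31.780 ≈ 0.2537.

|H(j1)| ≈ 0.2537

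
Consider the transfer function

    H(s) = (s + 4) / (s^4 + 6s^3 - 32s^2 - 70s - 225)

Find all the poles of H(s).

s = -1 ± 2j, 5, -9

The poles are the roots of the denominator s^4 + 6s^3 - 32s^2 - 70s - 225 = 0.
Trying s = 5: the polynomial evaluates to 0, so (s - 5) is a factor.
Dividing out leaves s^3 + 11s^2 + 23s + 45 = 0.
This factors further as (s^2 + 2s + 5)(s + 9) = 0.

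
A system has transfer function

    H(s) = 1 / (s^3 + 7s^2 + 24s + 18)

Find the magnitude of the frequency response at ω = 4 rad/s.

|H(j4)| ≈ 0.01007

Substitute s = j4: numerator = 1, denominator = -94 + j32.
|H(j4)| = |1| / |-94 + j32| = 1 / 99.298 ≈ 0.01007.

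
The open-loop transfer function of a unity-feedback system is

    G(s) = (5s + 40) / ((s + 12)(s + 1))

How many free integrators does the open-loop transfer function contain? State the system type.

The denominator has no factor of s at the origin — no free integrator — so this is a Type 0 system.

Type 0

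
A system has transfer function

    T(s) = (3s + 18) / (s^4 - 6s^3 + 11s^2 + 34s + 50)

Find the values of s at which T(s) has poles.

The poles are the roots of the denominator s^4 - 6s^3 + 11s^2 + 34s + 50 = 0.
No real roots exist; factor into two real quadratics: (s^2 - 8s + 25)(s^2 + 2s + 2) = 0.
Each quadratic gives a conjugate pair via the quadratic formula.

s = 4 + 3j, 4 - 3j, -1 + j, -1 - j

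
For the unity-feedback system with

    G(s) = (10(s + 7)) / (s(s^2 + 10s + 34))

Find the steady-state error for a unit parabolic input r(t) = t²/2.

e_ss = ∞

G(s) has one pole at the origin.
This is a Type 1 system; Ka = lim_{s→0} s^2·G(s) = 0, so the steady-state error for a parabola input is infinite.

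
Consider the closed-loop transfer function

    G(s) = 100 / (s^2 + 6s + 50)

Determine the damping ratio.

Compare the denominator to the standard form s^2 + 2ζωₙs + ωₙ².
ωₙ² = 50, so ωₙ = √50 ≈ 7.071 rad/s.
2ζωₙ = 6, so ζ = 6/(2·√50) ≈ 0.4243.
With ζ = 0.4243 the response is underdamped.

ζ ≈ 0.4243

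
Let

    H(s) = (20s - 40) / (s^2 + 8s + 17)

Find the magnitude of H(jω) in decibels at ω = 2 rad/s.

Substitute s = j2: numerator = -40 + j40, denominator = 13 + j16.
|H(j2)| = |-40 + j40| / |13 + j16| = 56.569 / 20.616 ≈ 2.744.
In decibels: 20·log₁₀(2.744) ≈ 8.77 dB.

|H(j2)|_dB ≈ 8.77 dB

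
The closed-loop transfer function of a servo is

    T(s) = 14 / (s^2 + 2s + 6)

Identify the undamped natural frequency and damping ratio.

Compare the denominator to the standard form s^2 + 2ζωₙs + ωₙ².
ωₙ² = 6, so ωₙ = √6 ≈ 2.449 rad/s.
2ζωₙ = 2, so ζ = 2/(2·√6) ≈ 0.4082.
With ζ = 0.4082 the response is underdamped.

ωₙ ≈ 2.449 rad/s, ζ ≈ 0.4082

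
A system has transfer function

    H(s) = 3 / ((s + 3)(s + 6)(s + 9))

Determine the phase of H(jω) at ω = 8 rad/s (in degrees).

∠H(j8) ≈ -164.2°

At s = j8: numerator = 3, denominator = -990 + j280.
∠H = ∠num − ∠den = 0° − (164.21°) = -164.2°.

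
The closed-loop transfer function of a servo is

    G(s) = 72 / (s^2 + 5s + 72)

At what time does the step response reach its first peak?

t_p ≈ 0.3874 s

Comparing s^2 + 5s + 72 to s^2 + 2ζωₙs + ωₙ²: ωₙ = √72 ≈ 8.485 rad/s and ζ = 5/(2·√72) ≈ 0.2946.
ζωₙ = 5/2 = 2.5, so ω_d = ωₙ√(1−ζ²) = √(ωₙ² − (ζωₙ)²) = √(72 − 2.5²) = √65.75 ≈ 8.109 rad/s.
t_p = π/ω_d = π/8.109 ≈ 0.3874 s.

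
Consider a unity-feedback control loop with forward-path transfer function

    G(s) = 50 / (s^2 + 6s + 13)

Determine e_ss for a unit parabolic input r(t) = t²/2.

G(s) has no poles at the origin.
This is a Type 0 system; Ka = lim_{s→0} s^2·G(s) = 0, so the steady-state error for a parabola input is infinite.

e_ss = ∞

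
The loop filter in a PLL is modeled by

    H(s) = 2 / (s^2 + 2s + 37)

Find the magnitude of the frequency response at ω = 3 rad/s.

Substitute s = j3: numerator = 2, denominator = 28 + j6.
|H(j3)| = |2| / |28 + j6| = 2 / 28.636 ≈ 0.06984.

|H(j3)| ≈ 0.06984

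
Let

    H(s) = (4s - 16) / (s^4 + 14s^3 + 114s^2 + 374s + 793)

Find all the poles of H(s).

s = -5 + 6j, -5 - 6j, -2 + 3j, -2 - 3j

The poles are the roots of the denominator s^4 + 14s^3 + 114s^2 + 374s + 793 = 0.
No real roots exist; factor into two real quadratics: (s^2 + 10s + 61)(s^2 + 4s + 13) = 0.
Each quadratic gives a conjugate pair via the quadratic formula.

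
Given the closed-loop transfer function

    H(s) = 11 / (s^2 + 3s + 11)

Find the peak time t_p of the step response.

t_p ≈ 1.062 s

Comparing s^2 + 3s + 11 to s^2 + 2ζωₙs + ωₙ²: ωₙ = √11 ≈ 3.317 rad/s and ζ = 3/(2·√11) ≈ 0.4523.
ζωₙ = 3/2 = 1.5, so ω_d = ωₙ√(1−ζ²) = √(ωₙ² − (ζωₙ)²) = √(11 − 1.5²) = √8.75 ≈ 2.958 rad/s.
t_p = π/ω_d = π/2.958 ≈ 1.062 s.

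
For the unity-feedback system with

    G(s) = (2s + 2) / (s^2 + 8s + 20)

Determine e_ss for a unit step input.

G(s) has no poles at the origin.
This is a Type 0 system. Kp = lim_{s→0} G(s) = 2/20 = 1/10.
e_ss = 1/(1 + Kp) = 1/(1 + 1/10) = 10/11 ≈ 0.9091.

e_ss = 0.9091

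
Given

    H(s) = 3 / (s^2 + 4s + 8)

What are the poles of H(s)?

s = -2 + 2j, -2 - 2j

The poles are the roots of the denominator s^2 + 4s + 8 = 0.
Using the quadratic formula: s = (-4 ± √(-16))/2 = -2 ± 2j.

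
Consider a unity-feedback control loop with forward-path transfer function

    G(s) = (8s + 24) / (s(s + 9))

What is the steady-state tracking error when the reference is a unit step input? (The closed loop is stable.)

e_ss = 0

G(s) has one pole at the origin.
This is a Type 1 system; for a step input the steady-state error is zero.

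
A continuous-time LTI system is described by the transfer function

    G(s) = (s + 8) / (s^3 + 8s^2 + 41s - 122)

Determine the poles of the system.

The poles are the roots of the denominator s^3 + 8s^2 + 41s - 122 = 0.
Trying s = 2: the polynomial evaluates to 0, so (s - 2) is a factor.
Dividing out leaves s^2 + 10s + 61 = 0.
The quadratic formula then gives s = -5 ± 6j.

s = -5 ± 6j, 2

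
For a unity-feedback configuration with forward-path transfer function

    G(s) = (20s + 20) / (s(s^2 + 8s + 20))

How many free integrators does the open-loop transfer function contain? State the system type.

Type 1

The denominator has 1 factor of s at the origin (free integrator), so this is a Type 1 system.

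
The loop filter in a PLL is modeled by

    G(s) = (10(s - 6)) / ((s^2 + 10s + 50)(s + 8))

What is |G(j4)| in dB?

Substitute s = j4: numerator = -60 + j40, denominator = 112 + j456.
|G(j4)| = |-60 + j40| / |112 + j456| = 72.111 / 469.55 ≈ 0.1536.
In decibels: 20·log₁₀(0.1536) ≈ -16.3 dB.

|G(j4)|_dB ≈ -16.3 dB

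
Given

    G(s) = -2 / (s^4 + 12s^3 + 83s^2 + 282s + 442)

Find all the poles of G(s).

s = -3 ± 5j, -3 ± 2j

The poles are the roots of the denominator s^4 + 12s^3 + 83s^2 + 282s + 442 = 0.
No real roots exist; factor into two real quadratics: (s^2 + 6s + 34)(s^2 + 6s + 13) = 0.
Each quadratic gives a conjugate pair via the quadratic formula.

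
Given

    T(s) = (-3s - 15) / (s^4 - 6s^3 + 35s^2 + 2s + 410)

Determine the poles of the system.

s = -1 ± 3j, 4 ± 5j

The poles are the roots of the denominator s^4 - 6s^3 + 35s^2 + 2s + 410 = 0.
No real roots exist; factor into two real quadratics: (s^2 + 2s + 10)(s^2 - 8s + 41) = 0.
Each quadratic gives a conjugate pair via the quadratic formula.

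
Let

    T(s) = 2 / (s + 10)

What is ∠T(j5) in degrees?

At s = j5: numerator = 2, denominator = 10 + j5.
∠T = ∠num − ∠den = 0° − (26.565°) = -26.57°.

∠T(j5) ≈ -26.57°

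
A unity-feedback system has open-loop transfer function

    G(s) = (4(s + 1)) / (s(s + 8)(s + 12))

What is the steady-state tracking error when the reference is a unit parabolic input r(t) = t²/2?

G(s) has one pole at the origin.
This is a Type 1 system; Ka = lim_{s→0} s^2·G(s) = 0, so the steady-state error for a parabola input is infinite.

e_ss = ∞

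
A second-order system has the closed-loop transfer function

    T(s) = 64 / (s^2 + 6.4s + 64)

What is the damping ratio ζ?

ζ = 0.4

Compare the denominator to the standard form s^2 + 2ζωₙs + ωₙ².
ωₙ² = 64, so ωₙ = 8 rad/s.
2ζωₙ = 6.4, so ζ = 6.4/(2·8) = 0.4.
With ζ = 0.4 the response is underdamped.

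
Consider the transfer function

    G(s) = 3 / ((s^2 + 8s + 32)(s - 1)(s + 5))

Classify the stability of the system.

unstable

The poles can be read from the denominator factors: s = -4 + 4j, -4 - 4j, 1, -5.
Since the pole(s) at s = 1 lie in the right half-plane, the system is unstable.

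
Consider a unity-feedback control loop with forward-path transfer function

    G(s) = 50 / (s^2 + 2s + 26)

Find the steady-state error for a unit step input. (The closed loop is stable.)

G(s) has no poles at the origin.
This is a Type 0 system. Kp = lim_{s→0} G(s) = 50/26 = 25/13.
e_ss = 1/(1 + Kp) = 1/(1 + 25/13) = 13/38 ≈ 0.3421.

e_ss = 0.3421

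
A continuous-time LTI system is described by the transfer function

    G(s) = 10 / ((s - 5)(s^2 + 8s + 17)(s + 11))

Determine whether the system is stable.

The poles can be read from the denominator factors: s = 5, -4 ± j, -11.
Since the pole(s) at s = 5 lie in the right half-plane, the system is unstable.

unstable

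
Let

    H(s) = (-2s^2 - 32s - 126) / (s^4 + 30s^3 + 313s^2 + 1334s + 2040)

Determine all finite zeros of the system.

s = -9, -7

Set the numerator to zero: -2s^2 - 32s - 126 = 0, i.e. -2·(s^2 + 16s + 63) = 0.
Factoring: (s + 9)(s + 7) = 0.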